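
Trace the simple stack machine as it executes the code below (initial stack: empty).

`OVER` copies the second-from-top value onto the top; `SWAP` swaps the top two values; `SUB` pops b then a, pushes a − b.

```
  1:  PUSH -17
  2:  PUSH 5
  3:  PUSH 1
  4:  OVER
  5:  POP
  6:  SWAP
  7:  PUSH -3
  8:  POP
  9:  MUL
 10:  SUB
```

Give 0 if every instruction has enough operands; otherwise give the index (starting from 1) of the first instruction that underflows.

0

PUSH -17 → -17
PUSH 5   → -17 5
PUSH 1   → -17 5 1
OVER     → -17 5 1 5
POP      → -17 5 1
SWAP     → -17 1 5
PUSH -3  → -17 1 5 -3
POP      → -17 1 5
MUL      → -17 5
SUB      → -22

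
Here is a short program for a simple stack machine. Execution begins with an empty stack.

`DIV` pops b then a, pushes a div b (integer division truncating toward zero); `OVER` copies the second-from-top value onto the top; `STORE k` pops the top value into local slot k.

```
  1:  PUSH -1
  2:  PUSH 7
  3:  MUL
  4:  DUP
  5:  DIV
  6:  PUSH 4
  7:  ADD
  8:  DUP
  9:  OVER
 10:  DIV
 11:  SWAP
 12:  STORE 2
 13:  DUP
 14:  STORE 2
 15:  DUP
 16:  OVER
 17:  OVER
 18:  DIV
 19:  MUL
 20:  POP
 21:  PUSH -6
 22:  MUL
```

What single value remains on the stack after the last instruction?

PUSH -1 -> [-1]
PUSH 7  -> [-1, 7]
MUL     -> [-7]
DUP     -> [-7, -7]
DIV     -> [1]
PUSH 4  -> [1, 4]
ADD     -> [5]
DUP     -> [5, 5]
OVER    -> [5, 5, 5]
DIV     -> [5, 1]
SWAP    -> [1, 5]
STORE 2 -> [1]
DUP     -> [1, 1]
STORE 2 -> [1]
DUP     -> [1, 1]
OVER    -> [1, 1, 1]
OVER    -> [1, 1, 1, 1]
DIV     -> [1, 1, 1]
MUL     -> [1, 1]
POP     -> [1]
PUSH -6 -> [1, -6]
MUL     -> [-6]

-6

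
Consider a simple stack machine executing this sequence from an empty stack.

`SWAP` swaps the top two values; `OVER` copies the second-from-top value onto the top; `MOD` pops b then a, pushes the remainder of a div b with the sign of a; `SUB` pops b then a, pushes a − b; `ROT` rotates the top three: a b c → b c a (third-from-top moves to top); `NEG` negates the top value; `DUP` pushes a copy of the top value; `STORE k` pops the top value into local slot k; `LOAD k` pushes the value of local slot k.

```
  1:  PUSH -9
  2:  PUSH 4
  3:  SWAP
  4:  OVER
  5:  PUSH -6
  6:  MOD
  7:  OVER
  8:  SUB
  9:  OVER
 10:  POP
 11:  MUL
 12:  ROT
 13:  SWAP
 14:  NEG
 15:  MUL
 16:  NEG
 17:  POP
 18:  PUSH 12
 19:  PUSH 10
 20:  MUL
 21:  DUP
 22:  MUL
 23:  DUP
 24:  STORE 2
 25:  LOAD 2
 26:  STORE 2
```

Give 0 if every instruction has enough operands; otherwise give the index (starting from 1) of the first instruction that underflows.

12

PUSH -9  [-9]
PUSH 4   [-9, 4]
SWAP     [4, -9]
OVER     [4, -9, 4]
PUSH -6  [4, -9, 4, -6]
MOD      [4, -9, 4]
OVER     [4, -9, 4, -9]
SUB      [4, -9, 13]
OVER     [4, -9, 13, -9]
POP      [4, -9, 13]
MUL      [4, -117]
ROT  — needs 3 operands, stack has 2 → underflow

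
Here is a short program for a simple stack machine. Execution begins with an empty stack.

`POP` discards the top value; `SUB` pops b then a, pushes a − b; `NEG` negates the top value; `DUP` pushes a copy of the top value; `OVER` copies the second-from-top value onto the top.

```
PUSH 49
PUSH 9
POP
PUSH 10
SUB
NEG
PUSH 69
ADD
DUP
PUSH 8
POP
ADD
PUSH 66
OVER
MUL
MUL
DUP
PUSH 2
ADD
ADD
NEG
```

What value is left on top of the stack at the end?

-475202

PUSH 49  49
PUSH 9   49 9
POP      49
PUSH 10  49 10
SUB      39
NEG      -39
PUSH 69  -39 69
ADD      30
DUP      30 30
PUSH 8   30 30 8
POP      30 30
ADD      60
PUSH 66  60 66
OVER     60 66 60
MUL      60 3960
MUL      237600
DUP      237600 237600
PUSH 2   237600 237600 2
ADD      237600 237602
ADD      475202
NEG      -475202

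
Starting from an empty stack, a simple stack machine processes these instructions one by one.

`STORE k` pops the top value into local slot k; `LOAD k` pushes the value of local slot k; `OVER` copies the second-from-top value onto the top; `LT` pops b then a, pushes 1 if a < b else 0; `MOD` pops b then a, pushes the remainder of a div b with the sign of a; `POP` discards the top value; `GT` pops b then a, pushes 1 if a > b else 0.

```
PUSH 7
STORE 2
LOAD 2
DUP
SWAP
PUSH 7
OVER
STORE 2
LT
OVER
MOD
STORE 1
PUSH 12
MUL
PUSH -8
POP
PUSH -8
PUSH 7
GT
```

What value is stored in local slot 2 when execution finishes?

PUSH 7  → [7]
STORE 2 → []
LOAD 2  → [7]
DUP     → [7, 7]
SWAP    → [7, 7]
PUSH 7  → [7, 7, 7]
OVER    → [7, 7, 7, 7]
STORE 2 → [7, 7, 7]
LT      → [7, 0]
OVER    → [7, 0, 7]
MOD     → [7, 0]
STORE 1 → [7]
PUSH 12 → [7, 12]
MUL     → [84]
PUSH -8 → [84, -8]
POP     → [84]
PUSH -8 → [84, -8]
PUSH 7  → [84, -8, 7]
GT      → [84, 0]

7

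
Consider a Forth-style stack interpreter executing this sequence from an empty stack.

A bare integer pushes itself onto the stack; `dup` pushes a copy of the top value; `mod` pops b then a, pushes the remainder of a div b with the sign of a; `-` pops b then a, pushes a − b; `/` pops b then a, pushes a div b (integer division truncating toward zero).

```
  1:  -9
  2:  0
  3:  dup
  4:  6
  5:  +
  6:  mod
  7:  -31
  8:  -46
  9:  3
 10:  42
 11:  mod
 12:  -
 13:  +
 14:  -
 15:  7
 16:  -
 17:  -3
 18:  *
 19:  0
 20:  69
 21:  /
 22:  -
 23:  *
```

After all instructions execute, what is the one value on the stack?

-9  -> -9
0   -> -9 0
dup -> -9 0 0
6   -> -9 0 0 6
+   -> -9 0 6
mod -> -9 0
-31 -> -9 0 -31
-46 -> -9 0 -31 -46
3   -> -9 0 -31 -46 3
42  -> -9 0 -31 -46 3 42
mod -> -9 0 -31 -46 3
-   -> -9 0 -31 -49
+   -> -9 0 -80
-   -> -9 80
7   -> -9 80 7
-   -> -9 73
-3  -> -9 73 -3
*   -> -9 -219
0   -> -9 -219 0
69  -> -9 -219 0 69
/   -> -9 -219 0
-   -> -9 -219
*   -> 1971

1971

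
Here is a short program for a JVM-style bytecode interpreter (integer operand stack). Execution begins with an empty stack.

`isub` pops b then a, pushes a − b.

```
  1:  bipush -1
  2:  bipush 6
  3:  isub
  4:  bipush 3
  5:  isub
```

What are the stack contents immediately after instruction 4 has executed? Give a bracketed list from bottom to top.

bipush -1  [-1]
bipush 6   [-1, 6]
isub       [-7]
bipush 3   [-7, 3]

[-7, 3]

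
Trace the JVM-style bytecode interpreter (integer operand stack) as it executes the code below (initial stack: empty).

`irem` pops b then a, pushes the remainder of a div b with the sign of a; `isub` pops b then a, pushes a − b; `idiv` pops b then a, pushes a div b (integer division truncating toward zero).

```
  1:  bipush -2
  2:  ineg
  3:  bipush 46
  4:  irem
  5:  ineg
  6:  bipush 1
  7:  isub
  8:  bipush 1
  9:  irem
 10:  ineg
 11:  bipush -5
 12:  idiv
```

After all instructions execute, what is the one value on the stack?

bipush -2 -> -2
ineg      -> 2
bipush 46 -> 2 46
irem      -> 2
ineg      -> -2
bipush 1  -> -2 1
isub      -> -3
bipush 1  -> -3 1
irem      -> 0
ineg      -> 0
bipush -5 -> 0 -5
idiv      -> 0

0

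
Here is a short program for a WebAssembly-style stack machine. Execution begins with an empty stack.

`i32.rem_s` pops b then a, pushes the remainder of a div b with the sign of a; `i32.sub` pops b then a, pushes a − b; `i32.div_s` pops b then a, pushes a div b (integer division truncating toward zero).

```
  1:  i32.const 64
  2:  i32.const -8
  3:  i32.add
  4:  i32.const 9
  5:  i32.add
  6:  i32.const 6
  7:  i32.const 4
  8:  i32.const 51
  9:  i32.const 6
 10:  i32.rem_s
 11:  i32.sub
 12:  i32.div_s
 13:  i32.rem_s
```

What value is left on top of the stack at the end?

i32.const 64 : 64
i32.const -8 : 64 -8
i32.add      : 56
i32.const 9  : 56 9
i32.add      : 65
i32.const 6  : 65 6
i32.const 4  : 65 6 4
i32.const 51 : 65 6 4 51
i32.const 6  : 65 6 4 51 6
i32.rem_s    : 65 6 4 3
i32.sub      : 65 6 1
i32.div_s    : 65 6
i32.rem_s    : 5

5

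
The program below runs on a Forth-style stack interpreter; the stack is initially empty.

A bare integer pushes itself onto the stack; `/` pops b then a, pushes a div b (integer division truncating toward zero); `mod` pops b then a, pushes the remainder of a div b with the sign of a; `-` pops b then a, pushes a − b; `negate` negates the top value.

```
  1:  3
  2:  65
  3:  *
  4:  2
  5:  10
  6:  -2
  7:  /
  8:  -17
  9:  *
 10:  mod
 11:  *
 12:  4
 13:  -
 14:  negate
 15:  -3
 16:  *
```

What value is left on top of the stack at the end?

1158

3       3
65      3 65
*       195
2       195 2
10      195 2 10
-2      195 2 10 -2
/       195 2 -5
-17     195 2 -5 -17
*       195 2 85
mod     195 2
*       390
4       390 4
-       386
negate  -386
-3      -386 -3
*       1158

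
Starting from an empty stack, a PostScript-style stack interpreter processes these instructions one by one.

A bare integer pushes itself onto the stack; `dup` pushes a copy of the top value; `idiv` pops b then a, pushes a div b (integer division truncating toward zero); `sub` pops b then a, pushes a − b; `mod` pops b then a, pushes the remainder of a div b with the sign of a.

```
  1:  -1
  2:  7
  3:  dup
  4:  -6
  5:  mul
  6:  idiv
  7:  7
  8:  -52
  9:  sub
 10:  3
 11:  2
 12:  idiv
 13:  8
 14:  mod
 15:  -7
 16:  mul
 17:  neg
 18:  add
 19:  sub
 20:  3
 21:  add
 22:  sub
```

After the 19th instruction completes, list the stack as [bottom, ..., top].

-1   -> -1
7    -> -1 7
dup  -> -1 7 7
-6   -> -1 7 7 -6
mul  -> -1 7 -42
idiv -> -1 0
7    -> -1 0 7
-52  -> -1 0 7 -52
sub  -> -1 0 59
3    -> -1 0 59 3
2    -> -1 0 59 3 2
idiv -> -1 0 59 1
8    -> -1 0 59 1 8
mod  -> -1 0 59 1
-7   -> -1 0 59 1 -7
mul  -> -1 0 59 -7
neg  -> -1 0 59 7
add  -> -1 0 66
sub  -> -1 -66

[-1, -66]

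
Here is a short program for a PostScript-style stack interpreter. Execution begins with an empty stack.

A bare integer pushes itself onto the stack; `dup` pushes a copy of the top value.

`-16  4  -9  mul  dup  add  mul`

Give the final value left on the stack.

-16 : -16
4   : -16 4
-9  : -16 4 -9
mul : -16 -36
dup : -16 -36 -36
add : -16 -72
mul : 1152

1152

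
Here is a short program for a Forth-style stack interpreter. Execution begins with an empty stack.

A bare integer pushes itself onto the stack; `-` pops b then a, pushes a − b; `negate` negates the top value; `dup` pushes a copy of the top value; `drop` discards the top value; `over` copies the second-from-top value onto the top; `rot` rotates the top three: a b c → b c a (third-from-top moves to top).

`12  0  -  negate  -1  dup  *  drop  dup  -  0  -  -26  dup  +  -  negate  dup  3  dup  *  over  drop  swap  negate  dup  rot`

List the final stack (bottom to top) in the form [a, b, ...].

12     : [12]
0      : [12, 0]
-      : [12]
negate : [-12]
-1     : [-12, -1]
dup    : [-12, -1, -1]
*      : [-12, 1]
drop   : [-12]
dup    : [-12, -12]
-      : [0]
0      : [0, 0]
-      : [0]
-26    : [0, -26]
dup    : [0, -26, -26]
+      : [0, -52]
-      : [52]
negate : [-52]
dup    : [-52, -52]
3      : [-52, -52, 3]
dup    : [-52, -52, 3, 3]
*      : [-52, -52, 9]
over   : [-52, -52, 9, -52]
drop   : [-52, -52, 9]
swap   : [-52, 9, -52]
negate : [-52, 9, 52]
dup    : [-52, 9, 52, 52]
rot    : [-52, 52, 52, 9]

[-52, 52, 52, 9]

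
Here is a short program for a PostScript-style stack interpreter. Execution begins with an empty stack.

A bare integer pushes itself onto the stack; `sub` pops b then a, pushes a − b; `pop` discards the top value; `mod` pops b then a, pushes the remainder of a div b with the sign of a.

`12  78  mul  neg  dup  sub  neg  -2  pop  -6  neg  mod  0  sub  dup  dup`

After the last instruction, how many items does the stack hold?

12  -> [12]
78  -> [12, 78]
mul -> [936]
neg -> [-936]
dup -> [-936, -936]
sub -> [0]
neg -> [0]
-2  -> [0, -2]
pop -> [0]
-6  -> [0, -6]
neg -> [0, 6]
mod -> [0]
0   -> [0, 0]
sub -> [0]
dup -> [0, 0]
dup -> [0, 0, 0]

3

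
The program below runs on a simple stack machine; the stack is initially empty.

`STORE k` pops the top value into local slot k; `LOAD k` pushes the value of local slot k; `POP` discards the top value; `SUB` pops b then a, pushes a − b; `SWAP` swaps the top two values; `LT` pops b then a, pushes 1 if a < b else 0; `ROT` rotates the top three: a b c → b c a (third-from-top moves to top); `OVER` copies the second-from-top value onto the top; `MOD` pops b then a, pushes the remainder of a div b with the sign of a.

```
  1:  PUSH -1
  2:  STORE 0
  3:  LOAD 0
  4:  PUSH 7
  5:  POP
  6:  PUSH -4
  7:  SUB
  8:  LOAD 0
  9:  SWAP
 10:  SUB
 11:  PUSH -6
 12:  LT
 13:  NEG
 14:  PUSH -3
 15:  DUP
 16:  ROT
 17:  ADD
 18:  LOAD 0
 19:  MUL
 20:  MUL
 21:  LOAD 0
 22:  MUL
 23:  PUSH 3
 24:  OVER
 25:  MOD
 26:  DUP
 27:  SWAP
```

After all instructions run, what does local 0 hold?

-1

PUSH -1 → -1
STORE 0 → (empty)
LOAD 0  → -1
PUSH 7  → -1 7
POP     → -1
PUSH -4 → -1 -4
SUB     → 3
LOAD 0  → 3 -1
SWAP    → -1 3
SUB     → -4
PUSH -6 → -4 -6
LT      → 0
NEG     → 0
PUSH -3 → 0 -3
DUP     → 0 -3 -3
ROT     → -3 -3 0
ADD     → -3 -3
LOAD 0  → -3 -3 -1
MUL     → -3 3
MUL     → -9
LOAD 0  → -9 -1
MUL     → 9
PUSH 3  → 9 3
OVER    → 9 3 9
MOD     → 9 3
DUP     → 9 3 3
SWAP    → 9 3 3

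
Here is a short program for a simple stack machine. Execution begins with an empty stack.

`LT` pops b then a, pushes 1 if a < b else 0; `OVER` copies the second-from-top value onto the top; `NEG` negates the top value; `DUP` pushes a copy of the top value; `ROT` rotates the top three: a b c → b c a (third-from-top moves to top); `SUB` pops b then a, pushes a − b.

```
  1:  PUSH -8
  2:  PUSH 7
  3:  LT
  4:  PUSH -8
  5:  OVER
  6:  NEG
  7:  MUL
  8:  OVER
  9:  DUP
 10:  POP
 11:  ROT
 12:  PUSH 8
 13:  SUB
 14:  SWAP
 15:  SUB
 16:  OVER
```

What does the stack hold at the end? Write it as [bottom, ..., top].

[8, -8, 8]

PUSH -8  -8
PUSH 7   -8 7
LT       1
PUSH -8  1 -8
OVER     1 -8 1
NEG      1 -8 -1
MUL      1 8
OVER     1 8 1
DUP      1 8 1 1
POP      1 8 1
ROT      8 1 1
PUSH 8   8 1 1 8
SUB      8 1 -7
SWAP     8 -7 1
SUB      8 -8
OVER     8 -8 8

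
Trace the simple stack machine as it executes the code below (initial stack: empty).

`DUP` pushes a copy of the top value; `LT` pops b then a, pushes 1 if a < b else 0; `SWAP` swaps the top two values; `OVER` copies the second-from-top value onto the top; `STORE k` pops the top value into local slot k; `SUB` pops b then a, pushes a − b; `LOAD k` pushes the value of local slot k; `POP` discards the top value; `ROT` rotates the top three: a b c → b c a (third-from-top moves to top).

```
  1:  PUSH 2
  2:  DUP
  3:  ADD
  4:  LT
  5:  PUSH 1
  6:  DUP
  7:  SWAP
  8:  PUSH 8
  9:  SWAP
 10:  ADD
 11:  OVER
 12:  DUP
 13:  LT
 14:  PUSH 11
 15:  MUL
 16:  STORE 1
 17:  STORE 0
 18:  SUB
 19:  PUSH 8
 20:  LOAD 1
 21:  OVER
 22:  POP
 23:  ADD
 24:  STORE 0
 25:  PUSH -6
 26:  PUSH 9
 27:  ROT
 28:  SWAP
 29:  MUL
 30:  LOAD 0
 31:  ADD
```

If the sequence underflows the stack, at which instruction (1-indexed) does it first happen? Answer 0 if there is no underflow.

4

PUSH 2  2
DUP     2 2
ADD     4
LT  — needs 2 operands, stack has 1 → underflow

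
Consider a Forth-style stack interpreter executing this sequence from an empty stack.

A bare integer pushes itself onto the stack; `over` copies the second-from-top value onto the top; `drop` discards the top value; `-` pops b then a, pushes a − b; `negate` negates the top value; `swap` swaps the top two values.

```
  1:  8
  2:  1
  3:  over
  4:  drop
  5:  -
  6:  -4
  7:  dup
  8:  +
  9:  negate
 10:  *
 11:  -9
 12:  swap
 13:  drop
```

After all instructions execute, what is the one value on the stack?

8      → 8
1      → 8 1
over   → 8 1 8
drop   → 8 1
-      → 7
-4     → 7 -4
dup    → 7 -4 -4
+      → 7 -8
negate → 7 8
*      → 56
-9     → 56 -9
swap   → -9 56
drop   → -9

-9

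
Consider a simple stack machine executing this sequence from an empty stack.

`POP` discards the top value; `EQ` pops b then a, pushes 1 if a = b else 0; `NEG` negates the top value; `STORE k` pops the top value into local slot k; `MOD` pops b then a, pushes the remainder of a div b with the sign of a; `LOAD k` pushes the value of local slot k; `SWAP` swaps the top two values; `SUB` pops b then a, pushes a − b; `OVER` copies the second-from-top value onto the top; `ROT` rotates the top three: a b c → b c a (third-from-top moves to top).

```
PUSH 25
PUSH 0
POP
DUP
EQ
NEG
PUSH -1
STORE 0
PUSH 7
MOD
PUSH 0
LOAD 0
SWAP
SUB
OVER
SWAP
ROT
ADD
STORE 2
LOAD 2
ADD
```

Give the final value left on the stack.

-3

PUSH 25 -> [25]
PUSH 0  -> [25, 0]
POP     -> [25]
DUP     -> [25, 25]
EQ      -> [1]
NEG     -> [-1]
PUSH -1 -> [-1, -1]
STORE 0 -> [-1]
PUSH 7  -> [-1, 7]
MOD     -> [-1]
PUSH 0  -> [-1, 0]
LOAD 0  -> [-1, 0, -1]
SWAP    -> [-1, -1, 0]
SUB     -> [-1, -1]
OVER    -> [-1, -1, -1]
SWAP    -> [-1, -1, -1]
ROT     -> [-1, -1, -1]
ADD     -> [-1, -2]
STORE 2 -> [-1]
LOAD 2  -> [-1, -2]
ADD     -> [-3]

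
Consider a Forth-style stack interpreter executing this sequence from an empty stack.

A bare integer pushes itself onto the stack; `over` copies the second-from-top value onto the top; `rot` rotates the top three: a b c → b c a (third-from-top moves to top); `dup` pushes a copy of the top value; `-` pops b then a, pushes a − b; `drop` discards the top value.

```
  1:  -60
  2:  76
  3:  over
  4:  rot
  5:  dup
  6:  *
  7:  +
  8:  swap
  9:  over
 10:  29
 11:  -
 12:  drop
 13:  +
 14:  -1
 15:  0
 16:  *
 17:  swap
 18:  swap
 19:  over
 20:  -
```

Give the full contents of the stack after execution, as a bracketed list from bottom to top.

[3616, -3616]

-60  : -60
76   : -60 76
over : -60 76 -60
rot  : 76 -60 -60
dup  : 76 -60 -60 -60
*    : 76 -60 3600
+    : 76 3540
swap : 3540 76
over : 3540 76 3540
29   : 3540 76 3540 29
-    : 3540 76 3511
drop : 3540 76
+    : 3616
-1   : 3616 -1
0    : 3616 -1 0
*    : 3616 0
swap : 0 3616
swap : 3616 0
over : 3616 0 3616
-    : 3616 -3616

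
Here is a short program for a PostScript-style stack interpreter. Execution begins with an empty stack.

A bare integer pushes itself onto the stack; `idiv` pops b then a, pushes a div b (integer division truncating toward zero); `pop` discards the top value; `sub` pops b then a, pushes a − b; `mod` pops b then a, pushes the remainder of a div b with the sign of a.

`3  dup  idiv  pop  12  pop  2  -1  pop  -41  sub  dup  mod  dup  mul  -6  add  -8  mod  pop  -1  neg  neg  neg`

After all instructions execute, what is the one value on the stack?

3    : [3]
dup  : [3, 3]
idiv : [1]
pop  : []
12   : [12]
pop  : []
2    : [2]
-1   : [2, -1]
pop  : [2]
-41  : [2, -41]
sub  : [43]
dup  : [43, 43]
mod  : [0]
dup  : [0, 0]
mul  : [0]
-6   : [0, -6]
add  : [-6]
-8   : [-6, -8]
mod  : [-6]
pop  : []
-1   : [-1]
neg  : [1]
neg  : [-1]
neg  : [1]

1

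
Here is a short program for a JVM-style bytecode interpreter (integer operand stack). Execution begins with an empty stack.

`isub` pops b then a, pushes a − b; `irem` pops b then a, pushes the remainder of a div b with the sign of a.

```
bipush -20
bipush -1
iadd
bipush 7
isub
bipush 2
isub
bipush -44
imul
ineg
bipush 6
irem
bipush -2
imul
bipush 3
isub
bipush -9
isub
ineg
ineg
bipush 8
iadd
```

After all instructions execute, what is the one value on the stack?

14

bipush -20 → [-20]
bipush -1  → [-20, -1]
iadd       → [-21]
bipush 7   → [-21, 7]
isub       → [-28]
bipush 2   → [-28, 2]
isub       → [-30]
bipush -44 → [-30, -44]
imul       → [1320]
ineg       → [-1320]
bipush 6   → [-1320, 6]
irem       → [0]
bipush -2  → [0, -2]
imul       → [0]
bipush 3   → [0, 3]
isub       → [-3]
bipush -9  → [-3, -9]
isub       → [6]
ineg       → [-6]
ineg       → [6]
bipush 8   → [6, 8]
iadd       → [14]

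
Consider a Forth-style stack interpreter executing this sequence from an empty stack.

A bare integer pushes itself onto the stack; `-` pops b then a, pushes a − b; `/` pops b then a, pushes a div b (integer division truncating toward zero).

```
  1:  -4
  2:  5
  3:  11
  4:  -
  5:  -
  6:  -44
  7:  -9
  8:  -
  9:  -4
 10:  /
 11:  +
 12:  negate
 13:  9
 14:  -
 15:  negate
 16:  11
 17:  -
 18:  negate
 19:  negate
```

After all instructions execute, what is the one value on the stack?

8

-4     → [-4]
5      → [-4, 5]
11     → [-4, 5, 11]
-      → [-4, -6]
-      → [2]
-44    → [2, -44]
-9     → [2, -44, -9]
-      → [2, -35]
-4     → [2, -35, -4]
/      → [2, 8]
+      → [10]
negate → [-10]
9      → [-10, 9]
-      → [-19]
negate → [19]
11     → [19, 11]
-      → [8]
negate → [-8]
negate → [8]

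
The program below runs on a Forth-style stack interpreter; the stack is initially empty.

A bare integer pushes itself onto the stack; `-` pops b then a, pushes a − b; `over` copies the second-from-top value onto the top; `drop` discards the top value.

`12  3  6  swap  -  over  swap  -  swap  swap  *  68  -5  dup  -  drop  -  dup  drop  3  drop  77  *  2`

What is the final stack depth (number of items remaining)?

12   -> [12]
3    -> [12, 3]
6    -> [12, 3, 6]
swap -> [12, 6, 3]
-    -> [12, 3]
over -> [12, 3, 12]
swap -> [12, 12, 3]
-    -> [12, 9]
swap -> [9, 12]
swap -> [12, 9]
*    -> [108]
68   -> [108, 68]
-5   -> [108, 68, -5]
dup  -> [108, 68, -5, -5]
-    -> [108, 68, 0]
drop -> [108, 68]
-    -> [40]
dup  -> [40, 40]
drop -> [40]
3    -> [40, 3]
drop -> [40]
77   -> [40, 77]
*    -> [3080]
2    -> [3080, 2]

2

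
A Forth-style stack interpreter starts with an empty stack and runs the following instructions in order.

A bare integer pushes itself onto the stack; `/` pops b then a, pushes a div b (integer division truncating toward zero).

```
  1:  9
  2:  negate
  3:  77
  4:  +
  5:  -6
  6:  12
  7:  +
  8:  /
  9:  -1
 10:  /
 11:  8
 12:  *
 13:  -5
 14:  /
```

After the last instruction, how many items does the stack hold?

9      → [9]
negate → [-9]
77     → [-9, 77]
+      → [68]
-6     → [68, -6]
12     → [68, -6, 12]
+      → [68, 6]
/      → [11]
-1     → [11, -1]
/      → [-11]
8      → [-11, 8]
*      → [-88]
-5     → [-88, -5]
/      → [17]

1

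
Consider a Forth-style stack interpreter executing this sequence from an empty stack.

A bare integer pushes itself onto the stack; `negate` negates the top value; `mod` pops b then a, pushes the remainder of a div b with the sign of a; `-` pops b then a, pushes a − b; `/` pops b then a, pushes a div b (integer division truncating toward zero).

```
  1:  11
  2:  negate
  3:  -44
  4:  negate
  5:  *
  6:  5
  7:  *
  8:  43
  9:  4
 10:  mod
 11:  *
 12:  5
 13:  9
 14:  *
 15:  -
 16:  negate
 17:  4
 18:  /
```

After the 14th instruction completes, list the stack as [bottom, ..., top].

[-7260, 45]

11     : 11
negate : -11
-44    : -11 -44
negate : -11 44
*      : -484
5      : -484 5
*      : -2420
43     : -2420 43
4      : -2420 43 4
mod    : -2420 3
*      : -7260
5      : -7260 5
9      : -7260 5 9
*      : -7260 45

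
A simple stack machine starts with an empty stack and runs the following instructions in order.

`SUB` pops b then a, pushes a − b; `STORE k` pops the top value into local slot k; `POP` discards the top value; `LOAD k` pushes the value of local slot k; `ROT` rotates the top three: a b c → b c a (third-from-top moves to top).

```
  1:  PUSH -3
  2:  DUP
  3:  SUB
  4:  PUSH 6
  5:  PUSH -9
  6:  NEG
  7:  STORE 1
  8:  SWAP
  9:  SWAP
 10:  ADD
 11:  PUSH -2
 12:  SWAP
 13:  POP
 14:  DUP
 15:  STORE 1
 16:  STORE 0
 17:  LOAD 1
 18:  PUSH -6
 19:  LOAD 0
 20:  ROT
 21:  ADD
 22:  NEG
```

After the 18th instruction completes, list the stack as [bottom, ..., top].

PUSH -3 : -3
DUP     : -3 -3
SUB     : 0
PUSH 6  : 0 6
PUSH -9 : 0 6 -9
NEG     : 0 6 9
STORE 1 : 0 6
SWAP    : 6 0
SWAP    : 0 6
ADD     : 6
PUSH -2 : 6 -2
SWAP    : -2 6
POP     : -2
DUP     : -2 -2
STORE 1 : -2
STORE 0 : (empty)
LOAD 1  : -2
PUSH -6 : -2 -6

[-2, -6]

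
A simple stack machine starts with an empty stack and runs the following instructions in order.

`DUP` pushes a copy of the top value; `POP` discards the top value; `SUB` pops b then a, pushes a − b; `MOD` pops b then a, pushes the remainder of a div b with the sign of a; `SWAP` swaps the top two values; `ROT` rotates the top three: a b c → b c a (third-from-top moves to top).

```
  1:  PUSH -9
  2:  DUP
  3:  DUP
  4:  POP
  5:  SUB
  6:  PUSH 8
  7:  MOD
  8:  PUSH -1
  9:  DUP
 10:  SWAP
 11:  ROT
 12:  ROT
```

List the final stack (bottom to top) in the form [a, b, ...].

[-1, 0, -1]

PUSH -9  [-9]
DUP      [-9, -9]
DUP      [-9, -9, -9]
POP      [-9, -9]
SUB      [0]
PUSH 8   [0, 8]
MOD      [0]
PUSH -1  [0, -1]
DUP      [0, -1, -1]
SWAP     [0, -1, -1]
ROT      [-1, -1, 0]
ROT      [-1, 0, -1]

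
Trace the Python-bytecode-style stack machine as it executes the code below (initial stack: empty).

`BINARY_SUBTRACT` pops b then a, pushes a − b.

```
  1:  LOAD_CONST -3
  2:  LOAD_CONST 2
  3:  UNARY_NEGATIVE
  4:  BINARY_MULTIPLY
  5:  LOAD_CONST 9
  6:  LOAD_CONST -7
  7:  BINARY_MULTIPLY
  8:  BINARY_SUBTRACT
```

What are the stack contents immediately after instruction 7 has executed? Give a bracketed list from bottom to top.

LOAD_CONST -3   → [-3]
LOAD_CONST 2    → [-3, 2]
UNARY_NEGATIVE  → [-3, -2]
BINARY_MULTIPLY → [6]
LOAD_CONST 9    → [6, 9]
LOAD_CONST -7   → [6, 9, -7]
BINARY_MULTIPLY → [6, -63]

[6, -63]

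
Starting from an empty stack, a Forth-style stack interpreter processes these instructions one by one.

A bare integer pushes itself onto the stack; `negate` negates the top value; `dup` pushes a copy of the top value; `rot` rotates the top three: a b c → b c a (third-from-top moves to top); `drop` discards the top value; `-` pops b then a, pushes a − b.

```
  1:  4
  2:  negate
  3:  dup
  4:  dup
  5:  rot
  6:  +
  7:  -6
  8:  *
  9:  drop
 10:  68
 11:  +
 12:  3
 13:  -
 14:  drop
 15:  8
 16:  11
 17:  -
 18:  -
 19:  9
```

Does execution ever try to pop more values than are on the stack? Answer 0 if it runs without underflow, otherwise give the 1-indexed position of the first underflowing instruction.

18

4      : [4]
negate : [-4]
dup    : [-4, -4]
dup    : [-4, -4, -4]
rot    : [-4, -4, -4]
+      : [-4, -8]
-6     : [-4, -8, -6]
*      : [-4, 48]
drop   : [-4]
68     : [-4, 68]
+      : [64]
3      : [64, 3]
-      : [61]
drop   : []
8      : [8]
11     : [8, 11]
-      : [-3]
-  — needs 2 operands, stack has 1 → underflow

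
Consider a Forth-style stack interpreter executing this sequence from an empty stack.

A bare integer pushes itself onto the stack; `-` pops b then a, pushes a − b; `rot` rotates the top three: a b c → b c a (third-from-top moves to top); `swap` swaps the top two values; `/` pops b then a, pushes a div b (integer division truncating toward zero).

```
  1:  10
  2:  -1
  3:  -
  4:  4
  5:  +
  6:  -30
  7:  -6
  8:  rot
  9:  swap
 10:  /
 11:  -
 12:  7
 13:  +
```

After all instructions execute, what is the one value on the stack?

10    10
-1    10 -1
-     11
4     11 4
+     15
-30   15 -30
-6    15 -30 -6
rot   -30 -6 15
swap  -30 15 -6
/     -30 -2
-     -28
7     -28 7
+     -21

-21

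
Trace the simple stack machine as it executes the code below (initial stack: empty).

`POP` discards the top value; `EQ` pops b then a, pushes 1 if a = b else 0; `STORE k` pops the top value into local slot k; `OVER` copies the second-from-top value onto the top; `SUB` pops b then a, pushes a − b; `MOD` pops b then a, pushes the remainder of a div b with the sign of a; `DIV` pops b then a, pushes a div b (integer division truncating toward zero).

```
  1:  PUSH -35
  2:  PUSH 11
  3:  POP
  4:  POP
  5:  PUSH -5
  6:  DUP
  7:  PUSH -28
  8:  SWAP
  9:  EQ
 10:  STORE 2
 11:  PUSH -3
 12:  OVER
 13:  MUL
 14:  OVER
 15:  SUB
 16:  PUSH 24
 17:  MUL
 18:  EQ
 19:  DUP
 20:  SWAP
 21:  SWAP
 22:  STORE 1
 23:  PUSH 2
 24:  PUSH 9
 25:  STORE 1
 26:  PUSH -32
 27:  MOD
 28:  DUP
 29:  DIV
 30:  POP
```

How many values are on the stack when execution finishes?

PUSH -35 : -35
PUSH 11  : -35 11
POP      : -35
POP      : (empty)
PUSH -5  : -5
DUP      : -5 -5
PUSH -28 : -5 -5 -28
SWAP     : -5 -28 -5
EQ       : -5 0
STORE 2  : -5
PUSH -3  : -5 -3
OVER     : -5 -3 -5
MUL      : -5 15
OVER     : -5 15 -5
SUB      : -5 20
PUSH 24  : -5 20 24
MUL      : -5 480
EQ       : 0
DUP      : 0 0
SWAP     : 0 0
SWAP     : 0 0
STORE 1  : 0
PUSH 2   : 0 2
PUSH 9   : 0 2 9
STORE 1  : 0 2
PUSH -32 : 0 2 -32
MOD      : 0 2
DUP      : 0 2 2
DIV      : 0 1
POP      : 0

1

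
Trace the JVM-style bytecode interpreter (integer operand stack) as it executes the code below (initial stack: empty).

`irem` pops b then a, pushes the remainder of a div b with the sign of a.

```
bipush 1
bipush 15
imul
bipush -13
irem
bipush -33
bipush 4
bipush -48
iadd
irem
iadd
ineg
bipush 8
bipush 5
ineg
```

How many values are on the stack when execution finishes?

bipush 1    [1]
bipush 15   [1, 15]
imul        [15]
bipush -13  [15, -13]
irem        [2]
bipush -33  [2, -33]
bipush 4    [2, -33, 4]
bipush -48  [2, -33, 4, -48]
iadd        [2, -33, -44]
irem        [2, -33]
iadd        [-31]
ineg        [31]
bipush 8    [31, 8]
bipush 5    [31, 8, 5]
ineg        [31, 8, -5]

3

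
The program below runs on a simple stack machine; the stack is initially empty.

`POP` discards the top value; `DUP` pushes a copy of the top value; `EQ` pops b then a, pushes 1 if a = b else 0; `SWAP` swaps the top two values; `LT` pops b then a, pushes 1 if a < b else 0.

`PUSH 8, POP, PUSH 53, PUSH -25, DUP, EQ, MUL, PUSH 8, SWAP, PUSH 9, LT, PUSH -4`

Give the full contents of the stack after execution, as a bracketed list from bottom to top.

PUSH 8   : [8]
POP      : []
PUSH 53  : [53]
PUSH -25 : [53, -25]
DUP      : [53, -25, -25]
EQ       : [53, 1]
MUL      : [53]
PUSH 8   : [53, 8]
SWAP     : [8, 53]
PUSH 9   : [8, 53, 9]
LT       : [8, 0]
PUSH -4  : [8, 0, -4]

[8, 0, -4]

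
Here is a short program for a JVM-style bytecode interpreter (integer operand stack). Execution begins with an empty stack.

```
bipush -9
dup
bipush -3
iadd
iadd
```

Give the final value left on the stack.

bipush -9 -> -9
dup       -> -9 -9
bipush -3 -> -9 -9 -3
iadd      -> -9 -12
iadd      -> -21

-21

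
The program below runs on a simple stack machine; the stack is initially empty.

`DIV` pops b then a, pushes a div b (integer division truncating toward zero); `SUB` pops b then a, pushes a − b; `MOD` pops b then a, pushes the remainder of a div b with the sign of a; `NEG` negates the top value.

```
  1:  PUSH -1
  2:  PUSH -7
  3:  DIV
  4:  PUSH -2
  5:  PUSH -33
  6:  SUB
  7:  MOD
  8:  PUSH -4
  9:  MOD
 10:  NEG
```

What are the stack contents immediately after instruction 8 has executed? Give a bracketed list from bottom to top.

PUSH -1  -> [-1]
PUSH -7  -> [-1, -7]
DIV      -> [0]
PUSH -2  -> [0, -2]
PUSH -33 -> [0, -2, -33]
SUB      -> [0, 31]
MOD      -> [0]
PUSH -4  -> [0, -4]

[0, -4]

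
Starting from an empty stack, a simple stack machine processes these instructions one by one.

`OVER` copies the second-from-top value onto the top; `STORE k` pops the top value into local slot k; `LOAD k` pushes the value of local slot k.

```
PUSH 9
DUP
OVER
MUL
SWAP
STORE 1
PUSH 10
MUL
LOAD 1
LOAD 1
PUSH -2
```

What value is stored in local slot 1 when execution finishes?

9

PUSH 9  → 9
DUP     → 9 9
OVER    → 9 9 9
MUL     → 9 81
SWAP    → 81 9
STORE 1 → 81
PUSH 10 → 81 10
MUL     → 810
LOAD 1  → 810 9
LOAD 1  → 810 9 9
PUSH -2 → 810 9 9 -2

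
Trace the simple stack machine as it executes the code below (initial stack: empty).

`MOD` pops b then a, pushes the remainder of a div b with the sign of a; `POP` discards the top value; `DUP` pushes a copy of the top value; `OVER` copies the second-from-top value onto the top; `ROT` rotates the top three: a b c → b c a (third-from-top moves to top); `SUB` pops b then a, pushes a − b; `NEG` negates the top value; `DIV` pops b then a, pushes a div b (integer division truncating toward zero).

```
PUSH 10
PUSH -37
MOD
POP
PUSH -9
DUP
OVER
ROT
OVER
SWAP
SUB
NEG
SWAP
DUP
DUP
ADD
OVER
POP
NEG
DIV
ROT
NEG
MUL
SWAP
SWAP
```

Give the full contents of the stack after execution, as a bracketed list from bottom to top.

[0, 0]

PUSH 10   [10]
PUSH -37  [10, -37]
MOD       [10]
POP       []
PUSH -9   [-9]
DUP       [-9, -9]
OVER      [-9, -9, -9]
ROT       [-9, -9, -9]
OVER      [-9, -9, -9, -9]
SWAP      [-9, -9, -9, -9]
SUB       [-9, -9, 0]
NEG       [-9, -9, 0]
SWAP      [-9, 0, -9]
DUP       [-9, 0, -9, -9]
DUP       [-9, 0, -9, -9, -9]
ADD       [-9, 0, -9, -18]
OVER      [-9, 0, -9, -18, -9]
POP       [-9, 0, -9, -18]
NEG       [-9, 0, -9, 18]
DIV       [-9, 0, 0]
ROT       [0, 0, -9]
NEG       [0, 0, 9]
MUL       [0, 0]
SWAP      [0, 0]
SWAP      [0, 0]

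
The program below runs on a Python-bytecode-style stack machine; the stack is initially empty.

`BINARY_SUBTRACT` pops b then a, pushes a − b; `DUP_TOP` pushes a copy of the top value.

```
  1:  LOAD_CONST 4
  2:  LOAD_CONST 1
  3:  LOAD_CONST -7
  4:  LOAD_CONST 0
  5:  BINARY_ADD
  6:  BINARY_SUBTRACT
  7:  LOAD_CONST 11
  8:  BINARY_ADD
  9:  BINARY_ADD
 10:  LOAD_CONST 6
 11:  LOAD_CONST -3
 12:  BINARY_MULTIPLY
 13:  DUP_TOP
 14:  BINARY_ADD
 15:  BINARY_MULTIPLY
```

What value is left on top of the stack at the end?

-828

LOAD_CONST 4     4
LOAD_CONST 1     4 1
LOAD_CONST -7    4 1 -7
LOAD_CONST 0     4 1 -7 0
BINARY_ADD       4 1 -7
BINARY_SUBTRACT  4 8
LOAD_CONST 11    4 8 11
BINARY_ADD       4 19
BINARY_ADD       23
LOAD_CONST 6     23 6
LOAD_CONST -3    23 6 -3
BINARY_MULTIPLY  23 -18
DUP_TOP          23 -18 -18
BINARY_ADD       23 -36
BINARY_MULTIPLY  -828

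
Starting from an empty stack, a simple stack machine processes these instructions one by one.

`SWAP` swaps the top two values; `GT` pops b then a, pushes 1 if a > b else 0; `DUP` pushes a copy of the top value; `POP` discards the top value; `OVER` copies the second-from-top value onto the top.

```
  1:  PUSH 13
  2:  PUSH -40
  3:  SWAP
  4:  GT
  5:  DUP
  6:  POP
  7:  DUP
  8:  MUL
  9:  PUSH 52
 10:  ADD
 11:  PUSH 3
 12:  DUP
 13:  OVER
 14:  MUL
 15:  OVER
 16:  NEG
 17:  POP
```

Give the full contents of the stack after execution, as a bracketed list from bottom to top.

[52, 3, 9]

PUSH 13  → [13]
PUSH -40 → [13, -40]
SWAP     → [-40, 13]
GT       → [0]
DUP      → [0, 0]
POP      → [0]
DUP      → [0, 0]
MUL      → [0]
PUSH 52  → [0, 52]
ADD      → [52]
PUSH 3   → [52, 3]
DUP      → [52, 3, 3]
OVER     → [52, 3, 3, 3]
MUL      → [52, 3, 9]
OVER     → [52, 3, 9, 3]
NEG      → [52, 3, 9, -3]
POP      → [52, 3, 9]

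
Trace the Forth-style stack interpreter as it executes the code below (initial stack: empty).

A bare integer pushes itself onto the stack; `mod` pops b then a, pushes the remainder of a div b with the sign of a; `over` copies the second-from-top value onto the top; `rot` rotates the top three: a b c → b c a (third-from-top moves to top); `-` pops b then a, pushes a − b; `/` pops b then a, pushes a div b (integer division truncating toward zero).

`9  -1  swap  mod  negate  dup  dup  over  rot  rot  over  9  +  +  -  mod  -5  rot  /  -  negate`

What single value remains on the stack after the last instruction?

-6

9      : [9]
-1     : [9, -1]
swap   : [-1, 9]
mod    : [-1]
negate : [1]
dup    : [1, 1]
dup    : [1, 1, 1]
over   : [1, 1, 1, 1]
rot    : [1, 1, 1, 1]
rot    : [1, 1, 1, 1]
over   : [1, 1, 1, 1, 1]
9      : [1, 1, 1, 1, 1, 9]
+      : [1, 1, 1, 1, 10]
+      : [1, 1, 1, 11]
-      : [1, 1, -10]
mod    : [1, 1]
-5     : [1, 1, -5]
rot    : [1, -5, 1]
/      : [1, -5]
-      : [6]
negate : [-6]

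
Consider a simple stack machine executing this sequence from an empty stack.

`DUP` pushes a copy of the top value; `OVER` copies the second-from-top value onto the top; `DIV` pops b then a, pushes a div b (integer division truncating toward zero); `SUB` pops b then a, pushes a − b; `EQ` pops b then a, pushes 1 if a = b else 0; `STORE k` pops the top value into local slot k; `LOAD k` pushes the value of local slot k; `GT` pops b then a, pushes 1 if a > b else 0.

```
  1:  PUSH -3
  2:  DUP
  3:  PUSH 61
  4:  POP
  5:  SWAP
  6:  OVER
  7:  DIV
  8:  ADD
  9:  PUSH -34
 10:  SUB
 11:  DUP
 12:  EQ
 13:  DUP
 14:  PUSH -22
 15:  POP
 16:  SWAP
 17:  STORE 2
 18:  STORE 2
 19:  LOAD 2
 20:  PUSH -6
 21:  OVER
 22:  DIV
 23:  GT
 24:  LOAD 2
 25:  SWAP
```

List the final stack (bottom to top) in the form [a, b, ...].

PUSH -3  → [-3]
DUP      → [-3, -3]
PUSH 61  → [-3, -3, 61]
POP      → [-3, -3]
SWAP     → [-3, -3]
OVER     → [-3, -3, -3]
DIV      → [-3, 1]
ADD      → [-2]
PUSH -34 → [-2, -34]
SUB      → [32]
DUP      → [32, 32]
EQ       → [1]
DUP      → [1, 1]
PUSH -22 → [1, 1, -22]
POP      → [1, 1]
SWAP     → [1, 1]
STORE 2  → [1]
STORE 2  → []
LOAD 2   → [1]
PUSH -6  → [1, -6]
OVER     → [1, -6, 1]
DIV      → [1, -6]
GT       → [1]
LOAD 2   → [1, 1]
SWAP     → [1, 1]

[1, 1]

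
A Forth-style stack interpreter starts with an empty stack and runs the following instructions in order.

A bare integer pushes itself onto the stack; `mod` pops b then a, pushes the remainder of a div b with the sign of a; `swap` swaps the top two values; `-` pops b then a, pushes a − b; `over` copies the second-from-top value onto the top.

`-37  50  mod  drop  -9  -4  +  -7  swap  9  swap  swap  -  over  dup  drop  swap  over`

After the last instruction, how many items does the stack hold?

4

-37  -> -37
50   -> -37 50
mod  -> -37
drop -> (empty)
-9   -> -9
-4   -> -9 -4
+    -> -13
-7   -> -13 -7
swap -> -7 -13
9    -> -7 -13 9
swap -> -7 9 -13
swap -> -7 -13 9
-    -> -7 -22
over -> -7 -22 -7
dup  -> -7 -22 -7 -7
drop -> -7 -22 -7
swap -> -7 -7 -22
over -> -7 -7 -22 -7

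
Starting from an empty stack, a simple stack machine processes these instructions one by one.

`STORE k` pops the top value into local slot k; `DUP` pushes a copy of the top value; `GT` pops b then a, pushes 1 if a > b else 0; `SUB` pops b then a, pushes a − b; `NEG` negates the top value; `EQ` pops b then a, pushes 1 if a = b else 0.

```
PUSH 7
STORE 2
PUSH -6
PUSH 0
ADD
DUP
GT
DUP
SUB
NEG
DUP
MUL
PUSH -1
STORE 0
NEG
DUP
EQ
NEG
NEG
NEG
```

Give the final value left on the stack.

-1

PUSH 7  -> [7]
STORE 2 -> []
PUSH -6 -> [-6]
PUSH 0  -> [-6, 0]
ADD     -> [-6]
DUP     -> [-6, -6]
GT      -> [0]
DUP     -> [0, 0]
SUB     -> [0]
NEG     -> [0]
DUP     -> [0, 0]
MUL     -> [0]
PUSH -1 -> [0, -1]
STORE 0 -> [0]
NEG     -> [0]
DUP     -> [0, 0]
EQ      -> [1]
NEG     -> [-1]
NEG     -> [1]
NEG     -> [-1]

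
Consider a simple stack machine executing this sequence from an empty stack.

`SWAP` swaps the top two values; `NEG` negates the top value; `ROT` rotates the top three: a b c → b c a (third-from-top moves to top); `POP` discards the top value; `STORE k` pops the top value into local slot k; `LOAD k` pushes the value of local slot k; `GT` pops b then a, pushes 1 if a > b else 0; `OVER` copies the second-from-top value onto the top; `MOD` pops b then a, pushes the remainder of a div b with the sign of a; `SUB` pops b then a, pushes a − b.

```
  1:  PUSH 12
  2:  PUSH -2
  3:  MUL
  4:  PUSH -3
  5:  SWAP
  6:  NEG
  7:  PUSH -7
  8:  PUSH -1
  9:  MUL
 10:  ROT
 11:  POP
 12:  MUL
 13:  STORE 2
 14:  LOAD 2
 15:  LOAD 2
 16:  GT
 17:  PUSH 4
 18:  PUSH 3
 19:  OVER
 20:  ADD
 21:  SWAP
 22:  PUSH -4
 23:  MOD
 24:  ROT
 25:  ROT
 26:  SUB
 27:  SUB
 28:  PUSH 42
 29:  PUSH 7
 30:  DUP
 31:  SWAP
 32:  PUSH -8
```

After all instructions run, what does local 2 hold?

PUSH 12 : 12
PUSH -2 : 12 -2
MUL     : -24
PUSH -3 : -24 -3
SWAP    : -3 -24
NEG     : -3 24
PUSH -7 : -3 24 -7
PUSH -1 : -3 24 -7 -1
MUL     : -3 24 7
ROT     : 24 7 -3
POP     : 24 7
MUL     : 168
STORE 2 : (empty)
LOAD 2  : 168
LOAD 2  : 168 168
GT      : 0
PUSH 4  : 0 4
PUSH 3  : 0 4 3
OVER    : 0 4 3 4
ADD     : 0 4 7
SWAP    : 0 7 4
PUSH -4 : 0 7 4 -4
MOD     : 0 7 0
ROT     : 7 0 0
ROT     : 0 0 7
SUB     : 0 -7
SUB     : 7
PUSH 42 : 7 42
PUSH 7  : 7 42 7
DUP     : 7 42 7 7
SWAP    : 7 42 7 7
PUSH -8 : 7 42 7 7 -8

168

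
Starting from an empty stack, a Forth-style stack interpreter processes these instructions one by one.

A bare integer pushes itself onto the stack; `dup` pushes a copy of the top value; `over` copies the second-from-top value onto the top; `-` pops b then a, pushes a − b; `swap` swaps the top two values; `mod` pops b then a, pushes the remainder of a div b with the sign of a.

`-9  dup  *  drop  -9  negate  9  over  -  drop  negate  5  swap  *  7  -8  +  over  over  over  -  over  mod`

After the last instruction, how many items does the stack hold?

-9      -9
dup     -9 -9
*       81
drop    (empty)
-9      -9
negate  9
9       9 9
over    9 9 9
-       9 0
drop    9
negate  -9
5       -9 5
swap    5 -9
*       -45
7       -45 7
-8      -45 7 -8
+       -45 -1
over    -45 -1 -45
over    -45 -1 -45 -1
over    -45 -1 -45 -1 -45
-       -45 -1 -45 44
over    -45 -1 -45 44 -45
mod     -45 -1 -45 44

4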